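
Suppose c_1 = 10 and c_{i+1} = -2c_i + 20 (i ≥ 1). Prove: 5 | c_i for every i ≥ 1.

Base case: c_1 = 10 = 5·2, so 5 | c_1.
Assume 5 | c_j, so c_j = 5t for some integer t.
Then c_{j+1} = -2c_j + 20 = -2·(5t) + 20 = 5(-2t + 4), so 5 | c_{j+1}.
This completes the inductive step, so 5 | c_i for all i ≥ 1.

5 | c_i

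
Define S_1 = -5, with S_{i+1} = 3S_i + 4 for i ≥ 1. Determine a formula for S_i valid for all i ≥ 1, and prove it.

Claim: S_i = -3^i − 2.

Base case: S_1 = -5, and -3^1 − 2 = -3 − 2 = -5.
Assume S_r = -3^r − 2 for some r ≥ 1.
Then S_{r+1} = 3S_r + 4 = 3·(-3^r − 2) + 4 = -3^{r+1} − 6 + 4 = -3^{r+1} − 2.
This completes the inductive step, so S_i = -3^i − 2 for all i ≥ 1.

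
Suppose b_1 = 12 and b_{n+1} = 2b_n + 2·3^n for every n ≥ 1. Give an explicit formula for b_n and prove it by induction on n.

Claim: b_n = 3·2^n + 2·3^n.

Base case: b_1 = 12, and 3·2^1 + 2·3^1 = 6 + 6 = 12.
Assume b_r = 3·2^r + 2·3^r for some r ≥ 1.
Then b_{r+1} = 2b_r + 2·3^r = 2·(3·2^r + 2·3^r) + 2·3^r = 3·2^{r+1} + 4·3^r + 2·3^r = 3·2^{r+1} + 6·3^r = 3·2^{r+1} + 2·3^{r+1}.
Hence b_n = 3·2^n + 2·3^n for every n ≥ 1, by induction.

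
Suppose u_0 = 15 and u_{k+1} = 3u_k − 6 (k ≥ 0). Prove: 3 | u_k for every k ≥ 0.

Base case: u_0 = 15 = 3·5, so 3 | u_0.
Assume 3 | u_r, so u_r = 3t for some integer t.
Then u_{r+1} = 3u_r − 6 = 3·(3t) − 6 = 3(3t − 2), so 3 | u_{r+1}.
By induction, 3 | u_k for all k ≥ 0.

3 | u_k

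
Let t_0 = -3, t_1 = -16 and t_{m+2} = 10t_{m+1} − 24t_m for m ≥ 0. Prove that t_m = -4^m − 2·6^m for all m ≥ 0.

Base cases: t_0 = -3 and -4^0 − 2·6^0 = -3; t_1 = -16 and -4^1 − 2·6^1 = -16.
Assume t_j = -4^j − 2·6^j for all 0 ≤ j ≤ k, where k ≥ 1.
Then t_{k+1} = 10t_k − 24t_{k−1} = 10·(-4^k − 2·6^k) − 24·(-4^{k−1} − 2·6^{k−1}) = -(10·4 − 24)4^{k−1} − 2·(10·6 − 24)6^{k−1} = -16·4^{k−1} − 72·6^{k−1} = -4^{k+1} − 2·6^{k+1}.
This completes the inductive step, so t_m = -4^m − 2·6^m for all m ≥ 0.

t_m = -4^m − 2·6^m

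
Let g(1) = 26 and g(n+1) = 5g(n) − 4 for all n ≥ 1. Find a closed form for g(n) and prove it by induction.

Claim: g(n) = 5^{n+1} + 1.

Base case: g(1) = 26, and 5^{1+1} + 1 = 25 + 1 = 26.
Assume g(r) = 5^{r+1} + 1 for some r ≥ 1.
Then g(r+1) = 5g(r) − 4 = 5·(5^{r+1} + 1) − 4 = 5^{r+2} + 5 − 4 = 5^{r+2} + 1.
By induction, g(n) = 5^{n+1} + 1 for all n ≥ 1.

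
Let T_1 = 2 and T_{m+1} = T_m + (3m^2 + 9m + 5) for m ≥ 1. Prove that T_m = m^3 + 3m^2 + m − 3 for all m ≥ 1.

Base case: T_1 = 2, and 1^3 + 3·1^2 + 1 − 3 = 2.
Assume T_j = j^3 + 3j^2 + j − 3.
Then T_{j+1} = T_j + (3j^2 + 9j + 5) = (j^3 + 3j^2 + j − 3) + (3j^2 + 9j + 5) = j^3 + 6j^2 + 10j + 2,
and (j+1)^3 + 3·(j+1)^2 + (j+1) − 3 = j^3 + 6j^2 + 10j + 2.
This completes the inductive step, so T_m = m^3 + 3m^2 + m − 3 for all m ≥ 1.

T_m = m^3 + 3m^2 + m − 3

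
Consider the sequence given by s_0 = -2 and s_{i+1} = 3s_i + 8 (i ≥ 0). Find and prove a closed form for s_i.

Claim: s_i = 2·3^i − 4.

Base case: s_0 = -2, and 2·3^0 − 4 = 2 − 4 = -2.
Assume s_k = 2·3^k − 4 for some k ≥ 0.
Then s_{k+1} = 3s_k + 8 = 3·(2·3^k − 4) + 8 = 6·3^k − 12 + 8 = 2·3^{k+1} − 4.
By induction, s_i = 2·3^i − 4 for all i ≥ 0.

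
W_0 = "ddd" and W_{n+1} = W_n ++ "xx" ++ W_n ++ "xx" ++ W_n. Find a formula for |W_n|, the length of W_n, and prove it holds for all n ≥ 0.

Claim: |W_n| = 5·3^n − 2.

Base case: |W_0| = 3, and 5·3^0 − 2 = 3.
Assume |W_r| = 5·3^r − 2.
Then |W_{r+1}| = 3|W_r| + 4 = 3(5·3^r − 2) + 4 = 5·3^{r+1} − 6 + 4 = 5·3^{r+1} − 2.
Hence |W_n| = 5·3^n − 2 for every n ≥ 0, by induction.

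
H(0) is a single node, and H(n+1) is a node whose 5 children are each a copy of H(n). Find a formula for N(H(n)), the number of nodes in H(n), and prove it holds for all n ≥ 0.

Claim: N(H(n)) = (5^{n+1} − 1)/4.

Base case: N(H(0)) = 1, and (5^{0+1} − 1)/4 = 1.
Assume N(H(m)) = (5^{m+1} − 1)/4.
Then N(H(m+1)) = 1 + 5N(H(m)) = 1 + 5·(5^{m+1} − 1)/4 = 1 + (5^{m+2} − 5)/4 = (4 + 5^{m+2} − 5)/4 = (5^{m+2} − 1)/4.
This completes the inductive step, so N(H(n)) = (5^{n+1} − 1)/4 for all n ≥ 0.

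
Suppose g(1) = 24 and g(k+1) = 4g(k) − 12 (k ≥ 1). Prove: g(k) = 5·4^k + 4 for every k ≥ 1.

Base case: g(1) = 24, and 5·4^1 + 4 = 20 + 4 = 24.
Assume g(j) = 5·4^j + 4 for some j ≥ 1.
Then g(j+1) = 4g(j) − 12 = 4·(5·4^j + 4) − 12 = 20·4^j + 16 − 12 = 5·4^{j+1} + 4.
This completes the inductive step, so g(k) = 5·4^k + 4 for all k ≥ 1.

g(k) = 5·4^k + 4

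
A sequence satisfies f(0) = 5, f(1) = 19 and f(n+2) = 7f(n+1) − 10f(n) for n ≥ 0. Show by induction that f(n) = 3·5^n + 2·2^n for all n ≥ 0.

Base cases: f(0) = 5 and 3·5^0 + 2·2^0 = 5; f(1) = 19 and 3·5^1 + 2·2^1 = 19.
Assume f(j) = 3·5^j + 2·2^j for all 0 ≤ j ≤ k, where k ≥ 1.
Then f(k+1) = 7f(k) − 10f(k−1) = 7·(3·5^k + 2·2^k) − 10·(3·5^{k−1} + 2·2^{k−1}) = 3·(7·5 − 10)5^{k−1} + 2·(7·2 − 10)2^{k−1} = 75·5^{k−1} + 8·2^{k−1} = 3·5^{k+1} + 2·2^{k+1}.
By strong induction, f(n) = 3·5^n + 2·2^n for all n ≥ 0.

f(n) = 3·5^n + 2·2^n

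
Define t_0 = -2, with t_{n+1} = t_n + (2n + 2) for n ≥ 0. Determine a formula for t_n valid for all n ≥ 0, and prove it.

Claim: t_n = n^2 + n − 2.

Base case: t_0 = -2, and 0^2 + 0 − 2 = -2.
Assume t_r = r^2 + r − 2.
Then t_{r+1} = t_r + (2r + 2) = (r^2 + r − 2) + (2r + 2) = r^2 + 3r,
and (r+1)^2 + (r+1) − 2 = r^2 + 3r.
Hence t_n = n^2 + n − 2 for every n ≥ 0, by induction.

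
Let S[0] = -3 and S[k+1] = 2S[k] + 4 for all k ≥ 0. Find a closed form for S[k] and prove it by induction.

Claim: S[k] = 2^k − 4.

Base case: S[0] = -3, and 2^0 − 4 = 1 − 4 = -3.
Assume S[r] = 2^r − 4 for some r ≥ 0.
Then S[r+1] = 2S[r] + 4 = 2·(2^r − 4) + 4 = 2^{r+1} − 8 + 4 = 2^{r+1} − 4.
This completes the inductive step, so S[k] = 2^k − 4 for all k ≥ 0.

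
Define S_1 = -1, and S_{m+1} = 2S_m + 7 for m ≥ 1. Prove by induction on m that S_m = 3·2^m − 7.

Base case: S_1 = -1, and 3·2^1 − 7 = 6 − 7 = -1.
Assume S_r = 3·2^r − 7 for some r ≥ 1.
Then S_{r+1} = 2S_r + 7 = 2·(3·2^r − 7) + 7 = 6·2^r − 14 + 7 = 3·2^{r+1} − 7.
By induction, S_m = 3·2^m − 7 for all m ≥ 1.

S_m = 3·2^m − 7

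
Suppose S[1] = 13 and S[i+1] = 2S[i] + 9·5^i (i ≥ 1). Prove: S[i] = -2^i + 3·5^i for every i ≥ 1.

Base case: S[1] = 13, and -2^1 + 3·5^1 = -2 + 15 = 13.
Assume S[r] = -2^r + 3·5^r for some r ≥ 1.
Then S[r+1] = 2S[r] + 9·5^r = 2·(-2^r + 3·5^r) + 9·5^r = -2^{r+1} + 6·5^r + 9·5^r = -2^{r+1} + 15·5^r = -2^{r+1} + 3·5^{r+1}.
This completes the inductive step, so S[i] = -2^i + 3·5^i for all i ≥ 1.

S[i] = -2^i + 3·5^i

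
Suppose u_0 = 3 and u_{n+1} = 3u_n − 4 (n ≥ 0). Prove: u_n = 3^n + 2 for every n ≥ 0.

Base case: u_0 = 3, and 3^0 + 2 = 1 + 2 = 3.
Assume u_j = 3^j + 2 for some j ≥ 0.
Then u_{j+1} = 3u_j − 4 = 3·(3^j + 2) − 4 = 3^{j+1} + 6 − 4 = 3^{j+1} + 2.
By induction, u_n = 3^n + 2 for all n ≥ 0.

u_n = 3^n + 2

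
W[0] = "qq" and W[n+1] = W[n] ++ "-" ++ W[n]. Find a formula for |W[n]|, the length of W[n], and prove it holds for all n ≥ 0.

Claim: |W[n]| = 3·2^n − 1.

Base case: |W[0]| = 2, and 3·2^0 − 1 = 2.
Assume |W[k]| = 3·2^k − 1.
Then |W[k+1]| = |W[k]| + 1 + |W[k]| = 2|W[k]| + 1 = 2(3·2^k − 1) + 1 = 3·2^{k+1} − 2 + 1 = 3·2^{k+1} − 1.
This completes the inductive step, so |W[n]| = 3·2^n − 1 for all n ≥ 0.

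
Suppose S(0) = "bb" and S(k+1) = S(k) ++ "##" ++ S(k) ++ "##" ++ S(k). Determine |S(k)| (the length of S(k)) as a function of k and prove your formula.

Claim: |S(k)| = 4·3^k − 2.

Base case: |S(0)| = 2, and 4·3^0 − 2 = 2.
Assume |S(m)| = 4·3^m − 2.
Then |S(m+1)| = 3|S(m)| + 4 = 3(4·3^m − 2) + 4 = 4·3^{m+1} − 6 + 4 = 4·3^{m+1} − 2.
Hence |S(k)| = 4·3^k − 2 for every k ≥ 0, by induction.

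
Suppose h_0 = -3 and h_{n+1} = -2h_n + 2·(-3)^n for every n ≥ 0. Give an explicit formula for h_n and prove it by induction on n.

Claim: h_n = -(-2)^n − 2·(-3)^n.

Base case: h_0 = -3, and -(-2)^0 − 2·(-3)^0 = -1 − 2 = -3.
Assume h_k = -(-2)^k − 2·(-3)^k for some k ≥ 0.
Then h_{k+1} = -2h_k + 2·(-3)^k = -2·(-(-2)^k − 2·(-3)^k) + 2·(-3)^k = -(-2)^{k+1} + 4·(-3)^k + 2·(-3)^k = -(-2)^{k+1} + 6·(-3)^k = -(-2)^{k+1} − 2·(-3)^{k+1}.
Hence h_n = -(-2)^n − 2·(-3)^n for every n ≥ 0, by induction.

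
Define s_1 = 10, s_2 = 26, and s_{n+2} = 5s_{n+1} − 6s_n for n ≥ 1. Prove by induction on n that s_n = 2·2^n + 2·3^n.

Base cases: s_1 = 10 and 2·2^1 + 2·3^1 = 10; s_2 = 26 and 2·2^2 + 2·3^2 = 26.
Assume s_j = 2·2^j + 2·3^j for all 1 ≤ j ≤ r, where r ≥ 2.
Then s_{r+1} = 5s_r − 6s_{r−1} = 5·(2·2^r + 2·3^r) − 6·(2·2^{r−1} + 2·3^{r−1}) = 2·(5·2 − 6)2^{r−1} + 2·(5·3 − 6)3^{r−1} = 8·2^{r−1} + 18·3^{r−1} = 2·2^{r+1} + 2·3^{r+1}.
This completes the inductive step, so s_n = 2·2^n + 2·3^n for all n ≥ 1.

s_n = 2·2^n + 2·3^n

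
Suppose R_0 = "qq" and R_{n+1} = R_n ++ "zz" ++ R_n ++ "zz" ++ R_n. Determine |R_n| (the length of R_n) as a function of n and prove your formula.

Claim: |R_n| = 4·3^n − 2.

Base case: |R_0| = 2, and 4·3^0 − 2 = 2.
Assume |R_j| = 4·3^j − 2.
Then |R_{j+1}| = 3|R_j| + 4 = 3(4·3^j − 2) + 4 = 4·3^{j+1} − 6 + 4 = 4·3^{j+1} − 2.
This completes the inductive step, so |R_n| = 4·3^n − 2 for all n ≥ 0.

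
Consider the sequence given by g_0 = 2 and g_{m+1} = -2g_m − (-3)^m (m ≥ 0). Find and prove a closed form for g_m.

Claim: g_m = (-2)^m + (-3)^m.

Base case: g_0 = 2, and (-2)^0 + (-3)^0 = 1 + 1 = 2.
Assume g_r = (-2)^r + (-3)^r for some r ≥ 0.
Then g_{r+1} = -2g_r − (-3)^r = -2·((-2)^r + (-3)^r) − (-3)^r = (-2)^{r+1} − 2·(-3)^r − (-3)^r = (-2)^{r+1} − 3·(-3)^r = (-2)^{r+1} + (-3)^{r+1}.
Hence g_m = (-2)^m + (-3)^m for every m ≥ 0, by induction.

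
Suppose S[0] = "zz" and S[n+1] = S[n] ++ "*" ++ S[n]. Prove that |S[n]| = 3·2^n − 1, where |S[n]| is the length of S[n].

Base case: |S[0]| = 2, and 3·2^0 − 1 = 2.
Assume |S[m]| = 3·2^m − 1.
Then |S[m+1]| = |S[m]| + 1 + |S[m]| = 2|S[m]| + 1 = 2(3·2^m − 1) + 1 = 3·2^{m+1} − 2 + 1 = 3·2^{m+1} − 1.
So the formula holds for m+1, and by induction |S[n]| = 3·2^n − 1 for all n ≥ 0.

|S[n]| = 3·2^n − 1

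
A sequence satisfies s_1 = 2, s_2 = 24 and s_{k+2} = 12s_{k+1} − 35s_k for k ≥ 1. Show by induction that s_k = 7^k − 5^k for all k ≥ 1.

Base cases: s_1 = 2 and 7^1 − 5^1 = 2; s_2 = 24 and 7^2 − 5^2 = 24.
Assume s_i = 7^i − 5^i for all 1 ≤ i ≤ j, where j ≥ 2.
Then s_{j+1} = 12s_j − 35s_{j−1} = 12·(7^j − 5^j) − 35·(7^{j−1} − 5^{j−1}) = (12·7 − 35)7^{j−1} − (12·5 − 35)5^{j−1} = 49·7^{j−1} − 25·5^{j−1} = 7^{j+1} − 5^{j+1}.
This completes the inductive step, so s_k = 7^k − 5^k for all k ≥ 1.

s_k = 7^k − 5^k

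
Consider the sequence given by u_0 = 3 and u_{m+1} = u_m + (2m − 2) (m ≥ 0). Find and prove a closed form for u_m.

Claim: u_m = m^2 − 3m + 3.

Base case: u_0 = 3, and 0^2 − 3·0 + 3 = 3.
Assume u_r = r^2 − 3r + 3.
Then u_{r+1} = u_r + (2r − 2) = (r^2 − 3r + 3) + (2r − 2) = r^2 − r + 1,
and (r+1)^2 − 3·(r+1) + 3 = r^2 − r + 1.
This completes the inductive step, so u_m = m^2 − 3m + 3 for all m ≥ 0.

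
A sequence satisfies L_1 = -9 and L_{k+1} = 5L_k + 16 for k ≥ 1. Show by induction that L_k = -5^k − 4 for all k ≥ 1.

Base case: L_1 = -9, and -5^1 − 4 = -5 − 4 = -9.
Assume L_j = -5^j − 4 for some j ≥ 1.
Then L_{j+1} = 5L_j + 16 = 5·(-5^j − 4) + 16 = -5^{j+1} − 20 + 16 = -5^{j+1} − 4.
This completes the inductive step, so L_k = -5^k − 4 for all k ≥ 1.

L_k = -5^k − 4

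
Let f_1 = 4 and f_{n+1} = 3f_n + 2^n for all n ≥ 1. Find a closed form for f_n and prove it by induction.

Claim: f_n = 2·3^n − 2^n.

Base case: f_1 = 4, and 2·3^1 − 2^1 = 6 − 2 = 4.
Assume f_k = 2·3^k − 2^k for some k ≥ 1.
Then f_{k+1} = 3f_k + 2^k = 3·(2·3^k − 2^k) + 2^k = 2·3^{k+1} − 3·2^k + 2^k = 2·3^{k+1} − 2·2^k = 2·3^{k+1} − 2^{k+1}.
Hence f_n = 2·3^n − 2^n for every n ≥ 1, by induction.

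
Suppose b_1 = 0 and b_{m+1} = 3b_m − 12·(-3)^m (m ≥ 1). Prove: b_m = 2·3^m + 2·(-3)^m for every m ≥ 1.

Base case: b_1 = 0, and 2·3^1 + 2·(-3)^1 = 6 − 6 = 0.
Assume b_k = 2·3^k + 2·(-3)^k for some k ≥ 1.
Then b_{k+1} = 3b_k − 12·(-3)^k = 3·(2·3^k + 2·(-3)^k) − 12·(-3)^k = 2·3^{k+1} + 6·(-3)^k − 12·(-3)^k = 2·3^{k+1} − 6·(-3)^k = 2·3^{k+1} + 2·(-3)^{k+1}.
Hence b_m = 2·3^m + 2·(-3)^m for every m ≥ 1, by induction.

b_m = 2·3^m + 2·(-3)^m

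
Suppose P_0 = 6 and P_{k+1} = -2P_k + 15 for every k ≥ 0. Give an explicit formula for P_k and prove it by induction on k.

Claim: P_k = (-2)^k + 5.

Base case: P_0 = 6, and (-2)^0 + 5 = 1 + 5 = 6.
Assume P_m = (-2)^m + 5 for some m ≥ 0.
Then P_{m+1} = -2P_m + 15 = -2·((-2)^m + 5) + 15 = -2·(-2)^m − 10 + 15 = (-2)^{m+1} + 5.
Hence P_k = (-2)^k + 5 for every k ≥ 0, by induction.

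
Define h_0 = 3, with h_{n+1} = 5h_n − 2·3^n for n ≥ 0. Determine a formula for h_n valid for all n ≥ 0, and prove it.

Claim: h_n = 2·5^n + 3^n.

Base case: h_0 = 3, and 2·5^0 + 3^0 = 2 + 1 = 3.
Assume h_j = 2·5^j + 3^j for some j ≥ 0.
Then h_{j+1} = 5h_j − 2·3^j = 5·(2·5^j + 3^j) − 2·3^j = 2·5^{j+1} + 5·3^j − 2·3^j = 2·5^{j+1} + 3·3^j = 2·5^{j+1} + 3^{j+1}.
So the formula holds for j+1, and by induction h_n = 2·5^n + 3^n for all n ≥ 0.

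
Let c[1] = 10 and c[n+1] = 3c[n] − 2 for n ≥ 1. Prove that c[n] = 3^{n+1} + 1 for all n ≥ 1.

Base case: c[1] = 10, and 3^{1+1} + 1 = 9 + 1 = 10.
Assume c[r] = 3^{r+1} + 1 for some r ≥ 1.
Then c[r+1] = 3c[r] − 2 = 3·(3^{r+1} + 1) − 2 = 3^{r+2} + 3 − 2 = 3^{r+2} + 1.
Hence c[n] = 3^{n+1} + 1 for every n ≥ 1, by induction.

c[n] = 3^{n+1} + 1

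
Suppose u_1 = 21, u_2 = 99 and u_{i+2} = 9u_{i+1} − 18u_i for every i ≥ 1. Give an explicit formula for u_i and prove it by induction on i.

Claim: u_i = 3·3^i + 2·6^i.

Base cases: u_1 = 21 and 3·3^1 + 2·6^1 = 21; u_2 = 99 and 3·3^2 + 2·6^2 = 99.
Assume u_j = 3·3^j + 2·6^j for all 1 ≤ j ≤ r, where r ≥ 2.
Then u_{r+1} = 9u_r − 18u_{r−1} = 9·(3·3^r + 2·6^r) − 18·(3·3^{r−1} + 2·6^{r−1}) = 3·(9·3 − 18)3^{r−1} + 2·(9·6 − 18)6^{r−1} = 27·3^{r−1} + 72·6^{r−1} = 3·3^{r+1} + 2·6^{r+1}.
Hence u_i = 3·3^i + 2·6^i for every i ≥ 1, by strong induction.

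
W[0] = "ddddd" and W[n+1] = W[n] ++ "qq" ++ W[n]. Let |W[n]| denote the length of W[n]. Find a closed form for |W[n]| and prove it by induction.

Claim: |W[n]| = 7·2^n − 2.

Base case: |W[0]| = 5, and 7·2^0 − 2 = 5.
Assume |W[j]| = 7·2^j − 2.
Then |W[j+1]| = |W[j]| + 2 + |W[j]| = 2|W[j]| + 2 = 2(7·2^j − 2) + 2 = 7·2^{j+1} − 4 + 2 = 7·2^{j+1} − 2.
So the formula holds for j+1, and by induction |W[n]| = 7·2^n − 2 for all n ≥ 0.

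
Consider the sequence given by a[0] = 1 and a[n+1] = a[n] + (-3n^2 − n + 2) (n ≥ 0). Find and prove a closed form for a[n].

Claim: a[n] = -n^3 + n^2 + 2n + 1.

Base case: a[0] = 1, and -0^3 + 0^2 + 2·0 + 1 = 1.
Assume a[m] = -m^3 + m^2 + 2m + 1.
Then a[m+1] = a[m] + (-3m^2 − m + 2) = (-m^3 + m^2 + 2m + 1) + (-3m^2 − m + 2) = -m^3 − 2m^2 + m + 3,
and -(m+1)^3 + (m+1)^2 + 2·(m+1) + 1 = -m^3 − 2m^2 + m + 3.
Hence a[n] = -n^3 + n^2 + 2n + 1 for every n ≥ 0, by induction.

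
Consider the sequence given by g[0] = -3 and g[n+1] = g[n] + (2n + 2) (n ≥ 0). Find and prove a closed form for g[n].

Claim: g[n] = n^2 + n − 3.

Base case: g[0] = -3, and 0^2 + 0 − 3 = -3.
Assume g[r] = r^2 + r − 3.
Then g[r+1] = g[r] + (2r + 2) = (r^2 + r − 3) + (2r + 2) = r^2 + 3r − 1,
and (r+1)^2 + (r+1) − 3 = r^2 + 3r − 1.
This completes the inductive step, so g[n] = n^2 + n − 3 for all n ≥ 0.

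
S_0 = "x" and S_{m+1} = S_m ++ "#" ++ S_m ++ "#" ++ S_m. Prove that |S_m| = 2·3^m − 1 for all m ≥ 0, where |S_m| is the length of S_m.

Base case: |S_0| = 1, and 2·3^0 − 1 = 1.
Assume |S_j| = 2·3^j − 1.
Then |S_{j+1}| = 3|S_j| + 2 = 3(2·3^j − 1) + 2 = 2·3^{j+1} − 3 + 2 = 2·3^{j+1} − 1.
Hence |S_m| = 2·3^m − 1 for every m ≥ 0, by induction.

|S_m| = 2·3^m − 1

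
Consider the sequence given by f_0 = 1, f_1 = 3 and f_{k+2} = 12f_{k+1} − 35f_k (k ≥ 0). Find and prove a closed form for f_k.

Claim: f_k = -7^k + 2·5^k.

Base cases: f_0 = 1 and -7^0 + 2·5^0 = 1; f_1 = 3 and -7^1 + 2·5^1 = 3.
Assume f_j = -7^j + 2·5^j for all 0 ≤ j ≤ r, where r ≥ 1.
Then f_{r+1} = 12f_r − 35f_{r−1} = 12·(-7^r + 2·5^r) − 35·(-7^{r−1} + 2·5^{r−1}) = -(12·7 − 35)7^{r−1} + 2·(12·5 − 35)5^{r−1} = -49·7^{r−1} + 50·5^{r−1} = -7^{r+1} + 2·5^{r+1}.
This completes the inductive step, so f_k = -7^k + 2·5^k for all k ≥ 0.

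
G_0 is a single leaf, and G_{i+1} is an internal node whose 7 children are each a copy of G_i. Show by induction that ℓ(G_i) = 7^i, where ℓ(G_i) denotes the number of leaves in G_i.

Base case: ℓ(G_0) = 1, and 7^0 = 1.
Assume ℓ(G_r) = 7^r.
Then ℓ(G_{r+1}) = 7·ℓ(G_r) = 7·7^r = 7^{r+1}.
Hence ℓ(G_i) = 7^i for every i ≥ 0, by induction.

ℓ(G_i) = 7^i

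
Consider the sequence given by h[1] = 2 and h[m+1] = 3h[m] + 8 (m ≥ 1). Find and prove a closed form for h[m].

Claim: h[m] = 2·3^m − 4.

Base case: h[1] = 2, and 2·3^1 − 4 = 6 − 4 = 2.
Assume h[j] = 2·3^j − 4 for some j ≥ 1.
Then h[j+1] = 3h[j] + 8 = 3·(2·3^j − 4) + 8 = 6·3^j − 12 + 8 = 2·3^{j+1} − 4.
So the formula holds for j+1, and by induction h[m] = 2·3^m − 4 for all m ≥ 1.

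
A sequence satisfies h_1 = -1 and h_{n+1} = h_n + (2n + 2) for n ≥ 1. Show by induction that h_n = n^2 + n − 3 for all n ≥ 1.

Base case: h_1 = -1, and 1^2 + 1 − 3 = -1.
Assume h_m = m^2 + m − 3.
Then h_{m+1} = h_m + (2m + 2) = (m^2 + m − 3) + (2m + 2) = m^2 + 3m − 1,
and (m+1)^2 + (m+1) − 3 = m^2 + 3m − 1.
Hence h_n = n^2 + n − 3 for every n ≥ 1, by induction.

h_n = n^2 + n − 3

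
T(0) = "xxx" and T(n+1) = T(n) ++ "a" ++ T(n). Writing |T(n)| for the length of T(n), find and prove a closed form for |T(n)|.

Claim: |T(n)| = 2^{n+2} − 1.

Base case: |T(0)| = 3, and 2^{0+2} − 1 = 3.
Assume |T(r)| = 2^{r+2} − 1.
Then |T(r+1)| = |T(r)| + 1 + |T(r)| = 2|T(r)| + 1 = 2(2^{r+2} − 1) + 1 = 2^{r+3} − 2 + 1 = 2^{r+3} − 1.
This completes the inductive step, so |T(n)| = 2^{n+2} − 1 for all n ≥ 0.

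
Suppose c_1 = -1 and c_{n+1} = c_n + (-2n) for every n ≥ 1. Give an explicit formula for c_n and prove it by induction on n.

Claim: c_n = -n^2 + n − 1.

Base case: c_1 = -1, and -1^2 + 1 − 1 = -1.
Assume c_m = -m^2 + m − 1.
Then c_{m+1} = c_m + (-2m) = (-m^2 + m − 1) + (-2m) = -m^2 − m − 1,
and -(m+1)^2 + (m+1) − 1 = -m^2 − m − 1.
Hence c_n = -n^2 + n − 1 for every n ≥ 1, by induction.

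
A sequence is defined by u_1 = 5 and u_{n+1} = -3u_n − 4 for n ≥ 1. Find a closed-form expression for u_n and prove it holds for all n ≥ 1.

Claim: u_n = -2·(-3)^n − 1.

Base case: u_1 = 5, and -2·(-3)^1 − 1 = 6 − 1 = 5.
Assume u_r = -2·(-3)^r − 1 for some r ≥ 1.
Then u_{r+1} = -3u_r − 4 = -3·(-2·(-3)^r − 1) − 4 = 6·(-3)^r + 3 − 4 = -2·(-3)^{r+1} − 1.
So the formula holds for r+1, and by induction u_n = -2·(-3)^n − 1 for all n ≥ 1.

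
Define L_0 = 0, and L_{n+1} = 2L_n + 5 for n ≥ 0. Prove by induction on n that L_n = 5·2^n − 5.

Base case: L_0 = 0, and 5·2^0 − 5 = 5 − 5 = 0.
Assume L_j = 5·2^j − 5 for some j ≥ 0.
Then L_{j+1} = 2L_j + 5 = 2·(5·2^j − 5) + 5 = 10·2^j − 10 + 5 = 5·2^{j+1} − 5.
Hence L_n = 5·2^n − 5 for every n ≥ 0, by induction.

L_n = 5·2^n − 5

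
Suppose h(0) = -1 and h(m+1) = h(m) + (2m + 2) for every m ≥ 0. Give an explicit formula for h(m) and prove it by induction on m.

Claim: h(m) = m^2 + m − 1.

Base case: h(0) = -1, and 0^2 + 0 − 1 = -1.
Assume h(k) = k^2 + k − 1.
Then h(k+1) = h(k) + (2k + 2) = (k^2 + k − 1) + (2k + 2) = k^2 + 3k + 1,
and (k+1)^2 + (k+1) − 1 = k^2 + 3k + 1.
Hence h(m) = m^2 + m − 1 for every m ≥ 0, by induction.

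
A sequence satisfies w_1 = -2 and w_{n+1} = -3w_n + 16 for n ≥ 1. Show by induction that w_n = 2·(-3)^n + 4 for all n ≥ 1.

Base case: w_1 = -2, and 2·(-3)^1 + 4 = -6 + 4 = -2.
Assume w_m = 2·(-3)^m + 4 for some m ≥ 1.
Then w_{m+1} = -3w_m + 16 = -3·(2·(-3)^m + 4) + 16 = -6·(-3)^m − 12 + 16 = 2·(-3)^{m+1} + 4.
This completes the inductive step, so w_n = 2·(-3)^n + 4 for all n ≥ 1.

w_n = 2·(-3)^n + 4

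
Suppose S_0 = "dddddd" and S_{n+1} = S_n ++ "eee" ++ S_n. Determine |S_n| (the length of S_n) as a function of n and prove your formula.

Claim: |S_n| = 9·2^n − 3.

Base case: |S_0| = 6, and 9·2^0 − 3 = 6.
Assume |S_j| = 9·2^j − 3.
Then |S_{j+1}| = |S_j| + 3 + |S_j| = 2|S_j| + 3 = 2(9·2^j − 3) + 3 = 9·2^{j+1} − 6 + 3 = 9·2^{j+1} − 3.
By induction, |S_n| = 9·2^n − 3 for all n ≥ 0.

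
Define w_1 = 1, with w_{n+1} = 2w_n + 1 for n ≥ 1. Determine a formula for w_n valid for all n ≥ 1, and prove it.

Claim: w_n = 2^n − 1.

Base case: w_1 = 1, and 2^1 − 1 = 2 − 1 = 1.
Assume w_k = 2^k − 1 for some k ≥ 1.
Then w_{k+1} = 2w_k + 1 = 2·(2^k − 1) + 1 = 2^{k+1} − 2 + 1 = 2^{k+1} − 1.
This completes the inductive step, so w_n = 2^n − 1 for all n ≥ 1.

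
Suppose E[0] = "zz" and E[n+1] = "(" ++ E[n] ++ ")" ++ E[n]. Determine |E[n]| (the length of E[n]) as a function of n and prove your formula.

Claim: |E[n]| = 2^{n+2} − 2.

Base case: |E[0]| = 2, and 2^{0+2} − 2 = 2.
Assume |E[j]| = 2^{j+2} − 2.
Then |E[j+1]| = 1 + |E[j]| + 1 + |E[j]| = 2|E[j]| + 2 = 2(2^{j+2} − 2) + 2 = 2^{j+3} − 4 + 2 = 2^{j+3} − 2.
So the formula holds for j+1, and by induction |E[n]| = 2^{n+2} − 2 for all n ≥ 0.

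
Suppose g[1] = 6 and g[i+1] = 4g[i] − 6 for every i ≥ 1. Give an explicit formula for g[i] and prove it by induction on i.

Claim: g[i] = 4^i + 2.

Base case: g[1] = 6, and 4^1 + 2 = 4 + 2 = 6.
Assume g[r] = 4^r + 2 for some r ≥ 1.
Then g[r+1] = 4g[r] − 6 = 4·(4^r + 2) − 6 = 4^{r+1} + 8 − 6 = 4^{r+1} + 2.
By induction, g[i] = 4^i + 2 for all i ≥ 1.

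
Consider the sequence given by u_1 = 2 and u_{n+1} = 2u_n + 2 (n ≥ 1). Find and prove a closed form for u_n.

Claim: u_n = 2^{n+1} − 2.

Base case: u_1 = 2, and 2^{1+1} − 2 = 4 − 2 = 2.
Assume u_k = 2^{k+1} − 2 for some k ≥ 1.
Then u_{k+1} = 2u_k + 2 = 2·(2^{k+1} − 2) + 2 = 2^{k+2} − 4 + 2 = 2^{k+2} − 2.
By induction, u_n = 2^{n+1} − 2 for all n ≥ 1.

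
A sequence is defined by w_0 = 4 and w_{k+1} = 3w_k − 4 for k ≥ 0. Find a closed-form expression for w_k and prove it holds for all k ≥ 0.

Claim: w_k = 2·3^k + 2.

Base case: w_0 = 4, and 2·3^0 + 2 = 2 + 2 = 4.
Assume w_r = 2·3^r + 2 for some r ≥ 0.
Then w_{r+1} = 3w_r − 4 = 3·(2·3^r + 2) − 4 = 6·3^r + 6 − 4 = 2·3^{r+1} + 2.
This completes the inductive step, so w_k = 2·3^k + 2 for all k ≥ 0.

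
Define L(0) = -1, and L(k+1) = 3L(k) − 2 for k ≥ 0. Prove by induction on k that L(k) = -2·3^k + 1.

Base case: L(0) = -1, and -2·3^0 + 1 = -2 + 1 = -1.
Assume L(m) = -2·3^m + 1 for some m ≥ 0.
Then L(m+1) = 3L(m) − 2 = 3·(-2·3^m + 1) − 2 = -6·3^m + 3 − 2 = -2·3^{m+1} + 1.
So the formula holds for m+1, and by induction L(k) = -2·3^k + 1 for all k ≥ 0.

L(k) = -2·3^k + 1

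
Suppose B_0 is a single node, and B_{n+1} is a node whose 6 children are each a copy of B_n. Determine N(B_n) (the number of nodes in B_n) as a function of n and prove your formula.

Claim: N(B_n) = (6^{n+1} − 1)/5.

Base case: N(B_0) = 1, and (6^{0+1} − 1)/5 = 1.
Assume N(B_j) = (6^{j+1} − 1)/5.
Then N(B_{j+1}) = 1 + 6N(B_j) = 1 + 6·(6^{j+1} − 1)/5 = 1 + (6^{j+2} − 6)/5 = (5 + 6^{j+2} − 6)/5 = (6^{j+2} − 1)/5.
This completes the inductive step, so N(B_n) = (6^{n+1} − 1)/5 for all n ≥ 0.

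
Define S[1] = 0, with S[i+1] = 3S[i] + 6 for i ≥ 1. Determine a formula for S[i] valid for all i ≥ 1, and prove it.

Claim: S[i] = 3^i − 3.

Base case: S[1] = 0, and 3^1 − 3 = 3 − 3 = 0.
Assume S[j] = 3^j − 3 for some j ≥ 1.
Then S[j+1] = 3S[j] + 6 = 3·(3^j − 3) + 6 = 3^{j+1} − 9 + 6 = 3^{j+1} − 3.
By induction, S[i] = 3^i − 3 for all i ≥ 1.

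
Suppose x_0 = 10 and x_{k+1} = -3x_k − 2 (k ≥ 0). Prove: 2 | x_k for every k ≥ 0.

Base case: x_0 = 10 = 2·5, so 2 | x_0.
Assume 2 | x_m, so x_m = 2t for some integer t.
Then x_{m+1} = -3x_m − 2 = -3·(2t) − 2 = 2(-3t − 1), so 2 | x_{m+1}.
Hence 2 | x_k for every k ≥ 0, by induction.

2 | x_k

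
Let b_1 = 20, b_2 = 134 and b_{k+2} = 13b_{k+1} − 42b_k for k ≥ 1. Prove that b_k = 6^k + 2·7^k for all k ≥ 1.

Base cases: b_1 = 20 and 6^1 + 2·7^1 = 20; b_2 = 134 and 6^2 + 2·7^2 = 134.
Assume b_j = 6^j + 2·7^j for all 1 ≤ j ≤ r, where r ≥ 2.
Then b_{r+1} = 13b_r − 42b_{r−1} = 13·(6^r + 2·7^r) − 42·(6^{r−1} + 2·7^{r−1}) = (13·6 − 42)6^{r−1} + 2·(13·7 − 42)7^{r−1} = 36·6^{r−1} + 98·7^{r−1} = 6^{r+1} + 2·7^{r+1}.
By strong induction, b_k = 6^k + 2·7^k for all k ≥ 1.

b_k = 6^k + 2·7^k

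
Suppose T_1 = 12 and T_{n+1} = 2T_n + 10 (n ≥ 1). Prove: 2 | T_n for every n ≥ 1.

Base case: T_1 = 12 = 2·6, so 2 | T_1.
Assume 2 | T_k, so T_k = 2t for some integer t.
Then T_{k+1} = 2T_k + 10 = 2·(2t) + 10 = 2(2t + 5), so 2 | T_{k+1}.
So the property holds for k+1, and by induction 2 | T_n for all n ≥ 1.

2 | T_n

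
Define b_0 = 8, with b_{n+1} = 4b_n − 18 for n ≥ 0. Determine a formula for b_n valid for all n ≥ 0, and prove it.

Claim: b_n = 2·4^n + 6.

Base case: b_0 = 8, and 2·4^0 + 6 = 2 + 6 = 8.
Assume b_k = 2·4^k + 6 for some k ≥ 0.
Then b_{k+1} = 4b_k − 18 = 4·(2·4^k + 6) − 18 = 8·4^k + 24 − 18 = 2·4^{k+1} + 6.
By induction, b_n = 2·4^n + 6 for all n ≥ 0.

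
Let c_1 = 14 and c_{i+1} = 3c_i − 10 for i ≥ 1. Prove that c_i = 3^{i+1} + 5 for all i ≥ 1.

Base case: c_1 = 14, and 3^{1+1} + 5 = 9 + 5 = 14.
Assume c_m = 3^{m+1} + 5 for some m ≥ 1.
Then c_{m+1} = 3c_m − 10 = 3·(3^{m+1} + 5) − 10 = 3^{m+2} + 15 − 10 = 3^{m+2} + 5.
So the formula holds for m+1, and by induction c_i = 3^{i+1} + 5 for all i ≥ 1.

c_i = 3^{i+1} + 5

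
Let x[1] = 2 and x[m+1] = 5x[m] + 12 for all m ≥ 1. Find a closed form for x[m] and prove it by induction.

Claim: x[m] = 5^m − 3.

Base case: x[1] = 2, and 5^1 − 3 = 5 − 3 = 2.
Assume x[j] = 5^j − 3 for some j ≥ 1.
Then x[j+1] = 5x[j] + 12 = 5·(5^j − 3) + 12 = 5^{j+1} − 15 + 12 = 5^{j+1} − 3.
This completes the inductive step, so x[m] = 5^m − 3 for all m ≥ 1.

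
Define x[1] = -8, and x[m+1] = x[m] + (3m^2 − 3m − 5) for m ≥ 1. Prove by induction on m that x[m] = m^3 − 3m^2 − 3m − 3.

Base case: x[1] = -8, and 1^3 − 3·1^2 − 3·1 − 3 = -8.
Assume x[k] = k^3 − 3k^2 − 3k − 3.
Then x[k+1] = x[k] + (3k^2 − 3k − 5) = (k^3 − 3k^2 − 3k − 3) + (3k^2 − 3k − 5) = k^3 − 6k − 8,
and (k+1)^3 − 3·(k+1)^2 − 3·(k+1) − 3 = k^3 − 6k − 8.
This completes the inductive step, so x[m] = m^3 − 3m^2 − 3m − 3 for all m ≥ 1.

x[m] = m^3 − 3m^2 − 3m − 3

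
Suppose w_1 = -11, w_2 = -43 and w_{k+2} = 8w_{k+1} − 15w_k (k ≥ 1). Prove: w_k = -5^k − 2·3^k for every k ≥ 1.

Base cases: w_1 = -11 and -5^1 − 2·3^1 = -11; w_2 = -43 and -5^2 − 2·3^2 = -43.
Assume w_j = -5^j − 2·3^j for all 1 ≤ j ≤ r, where r ≥ 2.
Then w_{r+1} = 8w_r − 15w_{r−1} = 8·(-5^r − 2·3^r) − 15·(-5^{r−1} − 2·3^{r−1}) = -(8·5 − 15)5^{r−1} − 2·(8·3 − 15)3^{r−1} = -25·5^{r−1} − 18·3^{r−1} = -5^{r+1} − 2·3^{r+1}.
Hence w_k = -5^k − 2·3^k for every k ≥ 1, by strong induction.

w_k = -5^k − 2·3^k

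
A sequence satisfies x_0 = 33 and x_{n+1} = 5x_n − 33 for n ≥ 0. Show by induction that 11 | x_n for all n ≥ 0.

Base case: x_0 = 33 = 11·3, so 11 | x_0.
Assume 11 | x_k, so x_k = 11t for some integer t.
Then x_{k+1} = 5x_k − 33 = 5·(11t) − 33 = 11(5t − 3), so 11 | x_{k+1}.
So the property holds for k+1, and by induction 11 | x_n for all n ≥ 0.

11 | x_n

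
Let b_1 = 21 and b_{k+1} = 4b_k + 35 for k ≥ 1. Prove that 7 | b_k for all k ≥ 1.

Base case: b_1 = 21 = 7·3, so 7 | b_1.
Assume 7 | b_j, so b_j = 7t for some integer t.
Then b_{j+1} = 4b_j + 35 = 4·(7t) + 35 = 7(4t + 5), so 7 | b_{j+1}.
Hence 7 | b_k for every k ≥ 1, by induction.

7 | b_k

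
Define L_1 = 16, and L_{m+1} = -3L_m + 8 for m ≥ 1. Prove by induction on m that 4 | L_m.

Base case: L_1 = 16 = 4·4, so 4 | L_1.
Assume 4 | L_k, so L_k = 4t for some integer t.
Then L_{k+1} = -3L_k + 8 = -3·(4t) + 8 = 4(-3t + 2), so 4 | L_{k+1}.
So the property holds for k+1, and by induction 4 | L_m for all m ≥ 1.

4 | L_m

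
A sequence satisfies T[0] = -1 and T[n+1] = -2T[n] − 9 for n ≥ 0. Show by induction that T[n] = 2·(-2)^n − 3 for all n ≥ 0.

Base case: T[0] = -1, and 2·(-2)^0 − 3 = 2 − 3 = -1.
Assume T[j] = 2·(-2)^j − 3 for some j ≥ 0.
Then T[j+1] = -2T[j] − 9 = -2·(2·(-2)^j − 3) − 9 = -4·(-2)^j + 6 − 9 = 2·(-2)^{j+1} − 3.
Hence T[n] = 2·(-2)^n − 3 for every n ≥ 0, by induction.

T[n] = 2·(-2)^n − 3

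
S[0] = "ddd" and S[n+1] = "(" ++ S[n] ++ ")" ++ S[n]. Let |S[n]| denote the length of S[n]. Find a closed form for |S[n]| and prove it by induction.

Claim: |S[n]| = 5·2^n − 2.

Base case: |S[0]| = 3, and 5·2^0 − 2 = 3.
Assume |S[j]| = 5·2^j − 2.
Then |S[j+1]| = 1 + |S[j]| + 1 + |S[j]| = 2|S[j]| + 2 = 2(5·2^j − 2) + 2 = 5·2^{j+1} − 4 + 2 = 5·2^{j+1} − 2.
So the formula holds for j+1, and by induction |S[n]| = 5·2^n − 2 for all n ≥ 0.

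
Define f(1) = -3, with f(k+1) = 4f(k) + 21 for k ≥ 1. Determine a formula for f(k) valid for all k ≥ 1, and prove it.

Claim: f(k) = 4^k − 7.

Base case: f(1) = -3, and 4^1 − 7 = 4 − 7 = -3.
Assume f(j) = 4^j − 7 for some j ≥ 1.
Then f(j+1) = 4f(j) + 21 = 4·(4^j − 7) + 21 = 4^{j+1} − 28 + 21 = 4^{j+1} − 7.
Hence f(k) = 4^k − 7 for every k ≥ 1, by induction.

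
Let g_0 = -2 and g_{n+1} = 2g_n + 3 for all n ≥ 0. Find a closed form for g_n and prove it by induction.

Claim: g_n = 2^n − 3.

Base case: g_0 = -2, and 2^0 − 3 = 1 − 3 = -2.
Assume g_k = 2^k − 3 for some k ≥ 0.
Then g_{k+1} = 2g_k + 3 = 2·(2^k − 3) + 3 = 2^{k+1} − 6 + 3 = 2^{k+1} − 3.
So the formula holds for k+1, and by induction g_n = 2^n − 3 for all n ≥ 0.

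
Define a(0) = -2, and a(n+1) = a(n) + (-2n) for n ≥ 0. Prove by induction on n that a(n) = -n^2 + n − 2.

Base case: a(0) = -2, and -0^2 + 0 − 2 = -2.
Assume a(r) = -r^2 + r − 2.
Then a(r+1) = a(r) + (-2r) = (-r^2 + r − 2) + (-2r) = -r^2 − r − 2,
and -(r+1)^2 + (r+1) − 2 = -r^2 − r − 2.
Hence a(n) = -n^2 + n − 2 for every n ≥ 0, by induction.

a(n) = -n^2 + n − 2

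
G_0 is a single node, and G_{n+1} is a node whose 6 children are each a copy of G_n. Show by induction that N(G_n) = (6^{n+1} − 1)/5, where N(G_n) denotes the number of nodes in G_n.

Base case: N(G_0) = 1, and (6^{0+1} − 1)/5 = 1.
Assume N(G_m) = (6^{m+1} − 1)/5.
Then N(G_{m+1}) = 1 + 6N(G_m) = 1 + 6·(6^{m+1} − 1)/5 = 1 + (6^{m+2} − 6)/5 = (5 + 6^{m+2} − 6)/5 = (6^{m+2} − 1)/5.
Hence N(G_n) = (6^{n+1} − 1)/5 for every n ≥ 0, by induction.

N(G_n) = (6^{n+1} − 1)/5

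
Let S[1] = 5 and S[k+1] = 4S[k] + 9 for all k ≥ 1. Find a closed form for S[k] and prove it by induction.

Claim: S[k] = 2·4^k − 3.

Base case: S[1] = 5, and 2·4^1 − 3 = 8 − 3 = 5.
Assume S[j] = 2·4^j − 3 for some j ≥ 1.
Then S[j+1] = 4S[j] + 9 = 4·(2·4^j − 3) + 9 = 8·4^j − 12 + 9 = 2·4^{j+1} − 3.
Hence S[k] = 2·4^k − 3 for every k ≥ 1, by induction.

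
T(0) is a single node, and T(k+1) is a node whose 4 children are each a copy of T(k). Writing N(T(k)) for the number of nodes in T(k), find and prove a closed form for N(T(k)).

Claim: N(T(k)) = (4^{k+1} − 1)/3.

Base case: N(T(0)) = 1, and (4^{0+1} − 1)/3 = 1.
Assume N(T(m)) = (4^{m+1} − 1)/3.
Then N(T(m+1)) = 1 + 4N(T(m)) = 1 + 4·(4^{m+1} − 1)/3 = 1 + (4^{m+2} − 4)/3 = (3 + 4^{m+2} − 4)/3 = (4^{m+2} − 1)/3.
Hence N(T(k)) = (4^{k+1} − 1)/3 for every k ≥ 0, by induction.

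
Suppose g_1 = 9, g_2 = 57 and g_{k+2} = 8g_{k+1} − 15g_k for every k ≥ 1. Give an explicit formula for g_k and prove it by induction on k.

Claim: g_k = 3·5^k − 2·3^k.

Base cases: g_1 = 9 and 3·5^1 − 2·3^1 = 9; g_2 = 57 and 3·5^2 − 2·3^2 = 57.
Assume g_j = 3·5^j − 2·3^j for all 1 ≤ j ≤ m, where m ≥ 2.
Then g_{m+1} = 8g_m − 15g_{m−1} = 8·(3·5^m − 2·3^m) − 15·(3·5^{m−1} − 2·3^{m−1}) = 3·(8·5 − 15)5^{m−1} − 2·(8·3 − 15)3^{m−1} = 75·5^{m−1} − 18·3^{m−1} = 3·5^{m+1} − 2·3^{m+1}.
This completes the inductive step, so g_k = 3·5^k − 2·3^k for all k ≥ 1.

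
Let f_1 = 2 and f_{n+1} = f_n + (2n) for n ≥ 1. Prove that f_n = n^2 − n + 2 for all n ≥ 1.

Base case: f_1 = 2, and 1^2 − 1 + 2 = 2.
Assume f_k = k^2 − k + 2.
Then f_{k+1} = f_k + (2k) = (k^2 − k + 2) + (2k) = k^2 + k + 2,
and (k+1)^2 − (k+1) + 2 = k^2 + k + 2.
By induction, f_n = n^2 − n + 2 for all n ≥ 1.

f_n = n^2 − n + 2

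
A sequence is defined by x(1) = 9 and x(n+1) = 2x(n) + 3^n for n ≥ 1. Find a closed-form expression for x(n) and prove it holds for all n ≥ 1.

Claim: x(n) = 3·2^n + 3^n.

Base case: x(1) = 9, and 3·2^1 + 3^1 = 6 + 3 = 9.
Assume x(m) = 3·2^m + 3^m for some m ≥ 1.
Then x(m+1) = 2x(m) + 3^m = 2·(3·2^m + 3^m) + 3^m = 3·2^{m+1} + 2·3^m + 3^m = 3·2^{m+1} + 3·3^m = 3·2^{m+1} + 3^{m+1}.
So the formula holds for m+1, and by induction x(n) = 3·2^n + 3^n for all n ≥ 1.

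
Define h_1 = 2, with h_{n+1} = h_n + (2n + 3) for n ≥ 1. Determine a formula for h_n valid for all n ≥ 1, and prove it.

Claim: h_n = n^2 + 2n − 1.

Base case: h_1 = 2, and 1^2 + 2·1 − 1 = 2.
Assume h_r = r^2 + 2r − 1.
Then h_{r+1} = h_r + (2r + 3) = (r^2 + 2r − 1) + (2r + 3) = r^2 + 4r + 2,
and (r+1)^2 + 2·(r+1) − 1 = r^2 + 4r + 2.
By induction, h_n = n^2 + 2n − 1 for all n ≥ 1.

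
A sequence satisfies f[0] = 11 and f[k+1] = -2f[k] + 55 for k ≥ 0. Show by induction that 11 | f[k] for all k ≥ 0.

Base case: f[0] = 11 = 11·1, so 11 | f[0].
Assume 11 | f[m], so f[m] = 11t for some integer t.
Then f[m+1] = -2f[m] + 55 = -2·(11t) + 55 = 11(-2t + 5), so 11 | f[m+1].
So the property holds for m+1, and by induction 11 | f[k] for all k ≥ 0.

11 | f[k]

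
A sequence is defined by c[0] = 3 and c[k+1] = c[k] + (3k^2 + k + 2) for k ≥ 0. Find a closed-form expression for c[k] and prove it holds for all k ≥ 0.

Claim: c[k] = k^3 − k^2 + 2k + 3.

Base case: c[0] = 3, and 0^3 − 0^2 + 2·0 + 3 = 3.
Assume c[r] = r^3 − r^2 + 2r + 3.
Then c[r+1] = c[r] + (3r^2 + r + 2) = (r^3 − r^2 + 2r + 3) + (3r^2 + r + 2) = r^3 + 2r^2 + 3r + 5,
and (r+1)^3 − (r+1)^2 + 2·(r+1) + 3 = r^3 + 2r^2 + 3r + 5.
By induction, c[k] = k^3 − k^2 + 2k + 3 for all k ≥ 0.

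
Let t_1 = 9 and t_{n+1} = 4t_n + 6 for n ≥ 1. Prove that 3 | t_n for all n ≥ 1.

Base case: t_1 = 9 = 3·3, so 3 | t_1.
Assume 3 | t_j, so t_j = 3s for some integer s.
Then t_{j+1} = 4t_j + 6 = 4·(3s) + 6 = 3(4s + 2), so 3 | t_{j+1}.
By induction, 3 | t_n for all n ≥ 1.

3 | t_n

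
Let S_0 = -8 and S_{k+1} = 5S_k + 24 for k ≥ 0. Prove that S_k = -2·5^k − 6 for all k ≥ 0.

Base case: S_0 = -8, and -2·5^0 − 6 = -2 − 6 = -8.
Assume S_j = -2·5^j − 6 for some j ≥ 0.
Then S_{j+1} = 5S_j + 24 = 5·(-2·5^j − 6) + 24 = -10·5^j − 30 + 24 = -2·5^{j+1} − 6.
So the formula holds for j+1, and by induction S_k = -2·5^k − 6 for all k ≥ 0.

S_k = -2·5^k − 6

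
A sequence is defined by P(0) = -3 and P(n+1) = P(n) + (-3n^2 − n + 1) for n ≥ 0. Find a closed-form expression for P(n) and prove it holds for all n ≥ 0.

Claim: P(n) = -n^3 + n^2 + n − 3.

Base case: P(0) = -3, and -0^3 + 0^2 + 0 − 3 = -3.
Assume P(j) = -j^3 + j^2 + j − 3.
Then P(j+1) = P(j) + (-3j^2 − j + 1) = (-j^3 + j^2 + j − 3) + (-3j^2 − j + 1) = -j^3 − 2j^2 − 2,
and -(j+1)^3 + (j+1)^2 + (j+1) − 3 = -j^3 − 2j^2 − 2.
Hence P(n) = -n^3 + n^2 + n − 3 for every n ≥ 0, by induction.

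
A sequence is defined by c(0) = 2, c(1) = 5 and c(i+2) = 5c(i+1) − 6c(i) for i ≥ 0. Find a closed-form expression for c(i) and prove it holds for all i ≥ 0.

Claim: c(i) = 2^i + 3^i.

Base cases: c(0) = 2 and 2^0 + 3^0 = 2; c(1) = 5 and 2^1 + 3^1 = 5.
Assume c(j) = 2^j + 3^j for all 0 ≤ j ≤ k, where k ≥ 1.
Then c(k+1) = 5c(k) − 6c(k−1) = 5·(2^k + 3^k) − 6·(2^{k−1} + 3^{k−1}) = (5·2 − 6)2^{k−1} + (5·3 − 6)3^{k−1} = 4·2^{k−1} + 9·3^{k−1} = 2^{k+1} + 3^{k+1}.
This completes the inductive step, so c(i) = 2^i + 3^i for all i ≥ 0.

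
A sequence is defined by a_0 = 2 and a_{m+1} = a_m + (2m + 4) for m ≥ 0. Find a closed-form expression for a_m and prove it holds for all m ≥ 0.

Claim: a_m = m^2 + 3m + 2.

Base case: a_0 = 2, and 0^2 + 3·0 + 2 = 2.
Assume a_k = k^2 + 3k + 2.
Then a_{k+1} = a_k + (2k + 4) = (k^2 + 3k + 2) + (2k + 4) = k^2 + 5k + 6,
and (k+1)^2 + 3·(k+1) + 2 = k^2 + 5k + 6.
Hence a_m = m^2 + 3m + 2 for every m ≥ 0, by induction.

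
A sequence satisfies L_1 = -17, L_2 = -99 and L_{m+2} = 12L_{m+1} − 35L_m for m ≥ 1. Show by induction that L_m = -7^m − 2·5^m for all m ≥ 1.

Base cases: L_1 = -17 and -7^1 − 2·5^1 = -17; L_2 = -99 and -7^2 − 2·5^2 = -99.
Assume L_i = -7^i − 2·5^i for all 1 ≤ i ≤ j, where j ≥ 2.
Then L_{j+1} = 12L_j − 35L_{j−1} = 12·(-7^j − 2·5^j) − 35·(-7^{j−1} − 2·5^{j−1}) = -(12·7 − 35)7^{j−1} − 2·(12·5 − 35)5^{j−1} = -49·7^{j−1} − 50·5^{j−1} = -7^{j+1} − 2·5^{j+1}.
By strong induction, L_m = -7^m − 2·5^m for all m ≥ 1.

L_m = -7^m − 2·5^m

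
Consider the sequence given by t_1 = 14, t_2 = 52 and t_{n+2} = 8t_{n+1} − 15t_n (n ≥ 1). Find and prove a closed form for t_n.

Claim: t_n = 3·3^n + 5^n.

Base cases: t_1 = 14 and 3·3^1 + 5^1 = 14; t_2 = 52 and 3·3^2 + 5^2 = 52.
Assume t_j = 3·3^j + 5^j for all 1 ≤ j ≤ m, where m ≥ 2.
Then t_{m+1} = 8t_m − 15t_{m−1} = 8·(3·3^m + 5^m) − 15·(3·3^{m−1} + 5^{m−1}) = 3·(8·3 − 15)3^{m−1} + (8·5 − 15)5^{m−1} = 27·3^{m−1} + 25·5^{m−1} = 3·3^{m+1} + 5^{m+1}.
By strong induction, t_n = 3·3^n + 5^n for all n ≥ 1.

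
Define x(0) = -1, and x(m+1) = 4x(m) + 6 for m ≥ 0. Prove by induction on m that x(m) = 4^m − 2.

Base case: x(0) = -1, and 4^0 − 2 = 1 − 2 = -1.
Assume x(r) = 4^r − 2 for some r ≥ 0.
Then x(r+1) = 4x(r) + 6 = 4·(4^r − 2) + 6 = 4^{r+1} − 8 + 6 = 4^{r+1} − 2.
This completes the inductive step, so x(m) = 4^m − 2 for all m ≥ 0.

x(m) = 4^m − 2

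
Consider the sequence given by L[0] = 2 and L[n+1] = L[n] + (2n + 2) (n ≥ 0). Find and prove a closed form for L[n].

Claim: L[n] = n^2 + n + 2.

Base case: L[0] = 2, and 0^2 + 0 + 2 = 2.
Assume L[r] = r^2 + r + 2.
Then L[r+1] = L[r] + (2r + 2) = (r^2 + r + 2) + (2r + 2) = r^2 + 3r + 4,
and (r+1)^2 + (r+1) + 2 = r^2 + 3r + 4.
Hence L[n] = n^2 + n + 2 for every n ≥ 0, by induction.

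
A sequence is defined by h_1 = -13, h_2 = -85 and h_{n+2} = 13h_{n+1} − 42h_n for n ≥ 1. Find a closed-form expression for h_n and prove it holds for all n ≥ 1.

Claim: h_n = -7^n − 6^n.

Base cases: h_1 = -13 and -7^1 − 6^1 = -13; h_2 = -85 and -7^2 − 6^2 = -85.
Assume h_j = -7^j − 6^j for all 1 ≤ j ≤ m, where m ≥ 2.
Then h_{m+1} = 13h_m − 42h_{m−1} = 13·(-7^m − 6^m) − 42·(-7^{m−1} − 6^{m−1}) = -(13·7 − 42)7^{m−1} − (13·6 − 42)6^{m−1} = -49·7^{m−1} − 36·6^{m−1} = -7^{m+1} − 6^{m+1}.
Hence h_n = -7^n − 6^n for every n ≥ 1, by strong induction.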